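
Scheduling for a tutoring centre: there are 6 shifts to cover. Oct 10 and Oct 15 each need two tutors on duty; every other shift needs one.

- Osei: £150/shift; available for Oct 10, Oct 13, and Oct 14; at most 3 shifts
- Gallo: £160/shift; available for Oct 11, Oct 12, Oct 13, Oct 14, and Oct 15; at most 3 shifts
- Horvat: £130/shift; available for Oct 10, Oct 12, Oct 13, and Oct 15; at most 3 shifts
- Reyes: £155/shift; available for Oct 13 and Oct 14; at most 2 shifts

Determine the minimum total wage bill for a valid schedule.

Oct 10 can only be covered by Osei and Horvat, so that assignment is forced.
Oct 11 can only be covered by Gallo, so that assignment is forced.
Oct 15 can only be covered by Gallo and Horvat, so that assignment is forced.
Picking the cheapest available tutor for each shift independently would cost £1140, but that ignores the shift limits.
An optimal schedule: Oct 10→Horvat+Osei, Oct 11→Gallo, Oct 12→Horvat, Oct 13→Osei, Oct 14→Osei, Oct 15→Horvat+Gallo.
Total: 130 + 150 + 160 + 130 + 150 + 150 + 130 + 160 = £1160.

£1160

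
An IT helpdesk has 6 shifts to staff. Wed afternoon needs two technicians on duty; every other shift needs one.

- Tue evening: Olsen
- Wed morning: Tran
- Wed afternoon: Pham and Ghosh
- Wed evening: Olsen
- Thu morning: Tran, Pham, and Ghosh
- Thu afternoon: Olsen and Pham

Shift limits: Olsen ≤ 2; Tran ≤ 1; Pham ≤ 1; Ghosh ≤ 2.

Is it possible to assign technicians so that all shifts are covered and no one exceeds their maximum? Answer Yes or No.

No

Shifts {Tue evening, Wed afternoon, Wed evening, Thu afternoon} need 5 worker-slots in total, but the technicians available for any of those shifts (Olsen, Pham, and Ghosh) can supply at most 4 among them. So no valid schedule exists.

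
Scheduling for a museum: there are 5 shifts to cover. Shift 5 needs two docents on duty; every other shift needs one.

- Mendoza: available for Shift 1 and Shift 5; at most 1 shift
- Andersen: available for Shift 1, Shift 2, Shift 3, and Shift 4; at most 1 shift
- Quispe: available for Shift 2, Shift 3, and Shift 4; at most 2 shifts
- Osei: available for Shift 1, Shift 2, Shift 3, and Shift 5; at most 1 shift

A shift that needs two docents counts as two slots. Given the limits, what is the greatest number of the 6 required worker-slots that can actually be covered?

5

Total capacity across all docents is 1+1+2+1 = 5, and 6 slots are needed, so at most 5 can be filled.
An assignment achieving 5: Shift 2→Quispe, Shift 3→Quispe, Shift 4→Andersen, Shift 5→Mendoza+Osei.
Loads: Mendoza 1/1, Andersen 1/1, Quispe 2/2, Osei 1/1.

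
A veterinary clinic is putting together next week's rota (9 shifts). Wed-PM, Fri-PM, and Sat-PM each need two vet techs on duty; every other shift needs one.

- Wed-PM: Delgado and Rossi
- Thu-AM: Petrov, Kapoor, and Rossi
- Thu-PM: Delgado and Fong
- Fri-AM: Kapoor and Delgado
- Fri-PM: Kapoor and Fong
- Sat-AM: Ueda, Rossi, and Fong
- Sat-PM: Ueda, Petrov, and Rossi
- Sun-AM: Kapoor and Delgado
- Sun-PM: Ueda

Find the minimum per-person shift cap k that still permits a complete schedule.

With 6 vet techs and 12 worker-slots to fill, someone must work at least ⌈12/6⌉ = 2 shifts, so k ≥ 2.
k = 2 works: Wed-PM→Delgado+Rossi, Thu-AM→Petrov, Thu-PM→Fong, Fri-AM→Kapoor, Fri-PM→Kapoor+Fong, Sat-AM→Ueda, Sat-PM→Petrov+Rossi, Sun-AM→Delgado, Sun-PM→Ueda.
Loads: Ueda 2, Petrov 2, Kapoor 2, Delgado 2, Rossi 2, Fong 2 — all ≤ 2.

2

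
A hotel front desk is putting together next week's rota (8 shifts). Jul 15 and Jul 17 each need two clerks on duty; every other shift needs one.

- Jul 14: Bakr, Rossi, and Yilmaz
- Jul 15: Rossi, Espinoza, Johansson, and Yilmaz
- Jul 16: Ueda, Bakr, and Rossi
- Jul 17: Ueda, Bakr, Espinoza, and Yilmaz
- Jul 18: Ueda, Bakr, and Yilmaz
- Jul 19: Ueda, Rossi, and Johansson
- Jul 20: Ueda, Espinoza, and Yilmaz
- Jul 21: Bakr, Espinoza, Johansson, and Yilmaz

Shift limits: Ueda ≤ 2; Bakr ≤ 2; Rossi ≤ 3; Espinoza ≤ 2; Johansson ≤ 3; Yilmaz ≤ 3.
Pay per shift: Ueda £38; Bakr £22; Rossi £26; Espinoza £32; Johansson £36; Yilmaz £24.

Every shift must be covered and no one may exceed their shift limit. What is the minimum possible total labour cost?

Picking the cheapest available clerk for each shift independently would cost £234, but that ignores the shift limits.
An optimal schedule: Jul 14→Bakr, Jul 15→Rossi+Espinoza, Jul 16→Rossi, Jul 17→Yilmaz+Espinoza, Jul 18→Bakr, Jul 19→Rossi, Jul 20→Yilmaz, Jul 21→Yilmaz.
Total: 22 + 26 + 32 + 26 + 24 + 32 + 22 + 26 + 24 + 24 = £258.

£258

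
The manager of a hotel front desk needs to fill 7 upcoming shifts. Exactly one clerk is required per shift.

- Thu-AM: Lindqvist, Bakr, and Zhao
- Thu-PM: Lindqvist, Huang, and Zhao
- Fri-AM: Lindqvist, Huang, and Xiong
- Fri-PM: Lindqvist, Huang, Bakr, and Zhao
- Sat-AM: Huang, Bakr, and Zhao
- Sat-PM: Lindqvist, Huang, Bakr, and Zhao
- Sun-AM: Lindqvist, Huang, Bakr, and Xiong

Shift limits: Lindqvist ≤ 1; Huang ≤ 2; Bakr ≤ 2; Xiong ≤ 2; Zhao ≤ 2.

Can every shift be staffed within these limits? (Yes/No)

Yes

One valid schedule: Thu-AM→Lindqvist, Thu-PM→Huang, Fri-AM→Huang, Fri-PM→Bakr, Sat-AM→Bakr, Sat-PM→Zhao, Sun-AM→Xiong.
Loads: Lindqvist 1/1, Huang 2/2, Bakr 2/2, Xiong 1/2, Zhao 1/2 — all within limits.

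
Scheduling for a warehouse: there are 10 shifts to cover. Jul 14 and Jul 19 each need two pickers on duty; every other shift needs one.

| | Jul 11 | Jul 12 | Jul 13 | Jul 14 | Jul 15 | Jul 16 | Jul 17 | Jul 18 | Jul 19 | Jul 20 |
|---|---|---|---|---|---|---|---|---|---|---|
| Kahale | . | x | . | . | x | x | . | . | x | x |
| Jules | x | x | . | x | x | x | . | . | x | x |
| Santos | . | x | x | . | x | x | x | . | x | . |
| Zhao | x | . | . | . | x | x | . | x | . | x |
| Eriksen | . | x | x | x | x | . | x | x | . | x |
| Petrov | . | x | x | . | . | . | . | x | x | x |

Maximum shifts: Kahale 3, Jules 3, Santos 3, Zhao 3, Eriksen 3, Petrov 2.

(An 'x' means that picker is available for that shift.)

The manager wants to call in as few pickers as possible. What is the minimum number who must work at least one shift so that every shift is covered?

12 slots to fill and no one can take more than 3, so at least ⌈12/3⌉ = 4 pickers are needed.
Kahale, Jules, Santos, and Eriksen alone can cover everything: Jul 11→Jules, Jul 12→Santos, Jul 13→Santos, Jul 14→Jules+Eriksen, Jul 15→Eriksen, Jul 16→Kahale, Jul 17→Santos, Jul 18→Eriksen, Jul 19→Kahale+Jules, Jul 20→Kahale.

4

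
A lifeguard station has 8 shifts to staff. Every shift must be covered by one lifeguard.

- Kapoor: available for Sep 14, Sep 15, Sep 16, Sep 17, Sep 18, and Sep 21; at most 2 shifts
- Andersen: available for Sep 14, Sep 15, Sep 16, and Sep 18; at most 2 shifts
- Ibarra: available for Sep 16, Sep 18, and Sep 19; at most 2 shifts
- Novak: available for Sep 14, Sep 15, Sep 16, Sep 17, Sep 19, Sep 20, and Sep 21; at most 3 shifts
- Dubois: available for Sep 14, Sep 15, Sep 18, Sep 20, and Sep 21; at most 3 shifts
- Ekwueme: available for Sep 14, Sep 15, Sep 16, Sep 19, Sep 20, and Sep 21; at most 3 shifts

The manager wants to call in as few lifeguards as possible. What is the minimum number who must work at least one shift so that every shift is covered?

8 slots to fill and no one can take more than 3, so at least ⌈8/3⌉ = 3 lifeguards are needed.
Kapoor, Novak, and Dubois alone can cover everything: Sep 14→Novak, Sep 15→Dubois, Sep 16→Kapoor, Sep 17→Kapoor, Sep 18→Dubois, Sep 19→Novak, Sep 20→Novak, Sep 21→Dubois.

3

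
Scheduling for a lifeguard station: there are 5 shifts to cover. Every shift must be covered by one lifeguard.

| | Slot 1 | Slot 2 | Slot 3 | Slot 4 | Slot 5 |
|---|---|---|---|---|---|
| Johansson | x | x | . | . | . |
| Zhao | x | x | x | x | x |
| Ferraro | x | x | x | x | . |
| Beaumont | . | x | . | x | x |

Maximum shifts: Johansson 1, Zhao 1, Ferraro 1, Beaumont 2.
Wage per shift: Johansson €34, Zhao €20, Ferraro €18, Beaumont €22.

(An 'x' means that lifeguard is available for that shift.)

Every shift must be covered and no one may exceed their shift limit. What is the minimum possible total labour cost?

Picking the cheapest available lifeguard for each shift independently would cost €92, but that ignores the shift limits.
An optimal schedule: Slot 1→Johansson, Slot 2→Beaumont, Slot 3→Zhao, Slot 4→Ferraro, Slot 5→Beaumont.
Total: 34 + 22 + 20 + 18 + 22 = €116.

€116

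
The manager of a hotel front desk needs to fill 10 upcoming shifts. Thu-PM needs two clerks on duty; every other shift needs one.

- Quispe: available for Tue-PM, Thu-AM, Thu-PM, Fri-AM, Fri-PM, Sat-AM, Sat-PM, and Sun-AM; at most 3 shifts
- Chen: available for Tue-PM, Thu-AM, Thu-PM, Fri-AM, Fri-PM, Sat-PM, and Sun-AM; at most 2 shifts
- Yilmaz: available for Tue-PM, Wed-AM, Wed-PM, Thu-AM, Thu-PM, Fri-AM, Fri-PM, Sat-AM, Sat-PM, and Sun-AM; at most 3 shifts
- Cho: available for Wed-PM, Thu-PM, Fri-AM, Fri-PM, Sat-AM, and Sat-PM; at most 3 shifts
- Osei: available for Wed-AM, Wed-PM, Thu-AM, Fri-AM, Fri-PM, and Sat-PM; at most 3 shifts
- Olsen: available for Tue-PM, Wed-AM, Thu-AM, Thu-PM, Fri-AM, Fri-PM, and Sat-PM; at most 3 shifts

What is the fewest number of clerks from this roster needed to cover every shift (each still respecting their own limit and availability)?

11 slots to fill and no one can take more than 3, so at least ⌈11/3⌉ = 4 clerks are needed.
Quispe, Chen, Yilmaz, and Cho alone can cover everything: Tue-PM→Quispe, Wed-AM→Yilmaz, Wed-PM→Yilmaz, Thu-AM→Quispe, Thu-PM→Yilmaz+Cho, Fri-AM→Chen, Fri-PM→Cho, Sat-AM→Quispe, Sat-PM→Cho, Sun-AM→Chen.

4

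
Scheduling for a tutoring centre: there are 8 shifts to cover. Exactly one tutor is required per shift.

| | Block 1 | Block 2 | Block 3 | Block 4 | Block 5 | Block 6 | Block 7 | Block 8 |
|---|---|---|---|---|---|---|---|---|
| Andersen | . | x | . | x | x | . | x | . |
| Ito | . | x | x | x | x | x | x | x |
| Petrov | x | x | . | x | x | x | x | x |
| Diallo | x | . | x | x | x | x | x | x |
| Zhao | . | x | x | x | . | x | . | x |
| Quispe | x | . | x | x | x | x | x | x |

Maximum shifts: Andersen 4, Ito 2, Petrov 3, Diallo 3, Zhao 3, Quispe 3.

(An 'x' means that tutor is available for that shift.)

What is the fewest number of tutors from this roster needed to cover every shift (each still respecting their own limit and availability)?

8 slots to fill and no one can take more than 4, so at least ⌈8/4⌉ = 2 tutors are needed.
Any 2 tutors together have capacity at most 4+3 = 7 < 8 slots, so 2 can never suffice.
Andersen, Ito, and Petrov alone can cover everything: Block 1→Petrov, Block 2→Andersen, Block 3→Ito, Block 4→Andersen, Block 5→Andersen, Block 6→Ito, Block 7→Andersen, Block 8→Petrov.

3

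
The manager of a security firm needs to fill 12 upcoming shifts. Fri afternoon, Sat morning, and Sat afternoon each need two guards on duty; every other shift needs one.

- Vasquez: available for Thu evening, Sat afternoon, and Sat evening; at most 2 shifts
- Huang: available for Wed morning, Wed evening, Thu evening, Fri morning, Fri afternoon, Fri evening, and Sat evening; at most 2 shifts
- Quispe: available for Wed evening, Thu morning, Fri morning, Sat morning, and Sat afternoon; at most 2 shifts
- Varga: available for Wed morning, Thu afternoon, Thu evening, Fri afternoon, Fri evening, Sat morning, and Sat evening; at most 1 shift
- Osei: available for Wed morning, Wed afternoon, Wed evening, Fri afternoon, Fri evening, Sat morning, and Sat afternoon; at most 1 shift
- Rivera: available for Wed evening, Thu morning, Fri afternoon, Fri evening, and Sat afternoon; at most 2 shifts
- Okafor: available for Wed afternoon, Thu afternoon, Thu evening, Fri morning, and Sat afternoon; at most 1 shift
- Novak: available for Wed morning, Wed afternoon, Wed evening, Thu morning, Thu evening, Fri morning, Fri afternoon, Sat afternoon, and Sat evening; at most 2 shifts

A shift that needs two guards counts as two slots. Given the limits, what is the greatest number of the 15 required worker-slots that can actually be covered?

13

Total capacity across all guards is 2+2+2+1+1+2+1+2 = 13, and 15 slots are needed, so at most 13 can be filled.
An assignment achieving 13: Wed morning→Huang, Wed afternoon→Osei, Wed evening→Rivera, Thu morning→Quispe, Thu afternoon→Varga, Thu evening→Vasquez, Fri morning→Huang, Fri afternoon→Novak, Fri evening→Rivera, Sat morning→Quispe, Sat afternoon→Okafor+Novak, Sat evening→Vasquez.
Loads: Vasquez 2/2, Huang 2/2, Quispe 2/2, Varga 1/1, Osei 1/1, Rivera 2/2, Okafor 1/1, Novak 2/2.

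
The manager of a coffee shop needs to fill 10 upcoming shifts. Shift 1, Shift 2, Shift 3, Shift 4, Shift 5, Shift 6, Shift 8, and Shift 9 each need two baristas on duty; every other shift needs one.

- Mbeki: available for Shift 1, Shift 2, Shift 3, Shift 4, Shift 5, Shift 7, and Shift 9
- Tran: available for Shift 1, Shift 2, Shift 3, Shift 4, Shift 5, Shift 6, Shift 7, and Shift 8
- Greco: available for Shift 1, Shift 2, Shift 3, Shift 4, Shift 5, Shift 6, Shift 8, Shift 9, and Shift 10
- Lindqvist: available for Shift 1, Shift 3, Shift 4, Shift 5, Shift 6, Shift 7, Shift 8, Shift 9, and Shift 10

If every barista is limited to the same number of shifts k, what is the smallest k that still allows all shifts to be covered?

With 4 baristas and 18 worker-slots to fill, someone must work at least ⌈18/4⌉ = 5 shifts, so k ≥ 5.
k = 5 works: Shift 1→Mbeki+Tran, Shift 2→Mbeki+Tran, Shift 3→Mbeki+Lindqvist, Shift 4→Tran+Lindqvist, Shift 5→Greco+Lindqvist, Shift 6→Tran+Greco, Shift 7→Mbeki, Shift 8→Tran+Greco, Shift 9→Mbeki+Greco, Shift 10→Greco.
Loads: Mbeki 5, Tran 5, Greco 5, Lindqvist 3 — all ≤ 5.

5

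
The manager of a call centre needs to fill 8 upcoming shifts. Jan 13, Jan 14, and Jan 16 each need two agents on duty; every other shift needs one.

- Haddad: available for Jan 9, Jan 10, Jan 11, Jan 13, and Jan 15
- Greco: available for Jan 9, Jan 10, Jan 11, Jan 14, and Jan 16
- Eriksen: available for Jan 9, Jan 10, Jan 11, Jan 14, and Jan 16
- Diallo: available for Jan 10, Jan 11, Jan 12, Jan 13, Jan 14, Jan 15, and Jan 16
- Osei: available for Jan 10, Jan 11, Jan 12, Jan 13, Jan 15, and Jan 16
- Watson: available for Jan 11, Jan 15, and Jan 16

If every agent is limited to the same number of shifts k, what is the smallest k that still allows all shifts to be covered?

2

With 6 agents and 11 worker-slots to fill, someone must work at least ⌈11/6⌉ = 2 shifts, so k ≥ 2.
k = 2 works: Jan 9→Haddad, Jan 10→Greco, Jan 11→Eriksen, Jan 12→Diallo, Jan 13→Haddad+Diallo, Jan 14→Greco+Eriksen, Jan 15→Osei, Jan 16→Osei+Watson.
Loads: Haddad 2, Greco 2, Eriksen 2, Diallo 2, Osei 2, Watson 1 — all ≤ 2.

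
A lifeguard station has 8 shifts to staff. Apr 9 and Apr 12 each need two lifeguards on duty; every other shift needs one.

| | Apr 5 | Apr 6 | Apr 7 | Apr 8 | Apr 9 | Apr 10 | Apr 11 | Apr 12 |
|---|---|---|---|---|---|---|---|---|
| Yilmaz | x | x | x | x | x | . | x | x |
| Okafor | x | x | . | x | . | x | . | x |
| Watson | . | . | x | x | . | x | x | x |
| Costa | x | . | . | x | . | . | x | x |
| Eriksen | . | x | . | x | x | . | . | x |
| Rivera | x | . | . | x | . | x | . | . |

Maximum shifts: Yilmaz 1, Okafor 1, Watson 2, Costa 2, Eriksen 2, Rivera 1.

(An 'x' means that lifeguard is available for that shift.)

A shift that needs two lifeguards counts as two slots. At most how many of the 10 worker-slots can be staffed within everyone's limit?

9

Total capacity across all lifeguards is 1+1+2+2+2+1 = 9, and 10 slots are needed, so at most 9 can be filled.
An assignment achieving 9: Apr 5→Costa, Apr 6→Okafor, Apr 7→Yilmaz, Apr 8→Rivera, Apr 9→Eriksen, Apr 10→Watson, Apr 11→Watson, Apr 12→Costa+Eriksen.
Loads: Yilmaz 1/1, Okafor 1/1, Watson 2/2, Costa 2/2, Eriksen 2/2, Rivera 1/1.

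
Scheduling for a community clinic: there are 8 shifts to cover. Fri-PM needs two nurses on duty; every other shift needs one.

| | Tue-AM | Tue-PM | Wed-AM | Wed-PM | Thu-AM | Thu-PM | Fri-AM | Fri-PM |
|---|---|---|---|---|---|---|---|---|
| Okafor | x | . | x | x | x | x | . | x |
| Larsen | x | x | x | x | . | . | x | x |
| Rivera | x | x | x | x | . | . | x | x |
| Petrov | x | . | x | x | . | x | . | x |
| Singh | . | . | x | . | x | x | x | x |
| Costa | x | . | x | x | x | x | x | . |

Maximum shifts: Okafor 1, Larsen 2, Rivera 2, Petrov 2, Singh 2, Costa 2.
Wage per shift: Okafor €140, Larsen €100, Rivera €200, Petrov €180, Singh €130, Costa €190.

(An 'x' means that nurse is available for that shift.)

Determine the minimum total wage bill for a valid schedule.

Picking the cheapest available nurse for each shift independently would cost €990, but that ignores the shift limits.
An optimal schedule: Tue-AM→Petrov, Tue-PM→Larsen, Wed-AM→Costa, Wed-PM→Costa, Thu-AM→Singh, Thu-PM→Singh, Fri-AM→Larsen, Fri-PM→Okafor+Petrov.
Total: 180 + 100 + 190 + 190 + 130 + 130 + 100 + 140 + 180 = €1340.

€1340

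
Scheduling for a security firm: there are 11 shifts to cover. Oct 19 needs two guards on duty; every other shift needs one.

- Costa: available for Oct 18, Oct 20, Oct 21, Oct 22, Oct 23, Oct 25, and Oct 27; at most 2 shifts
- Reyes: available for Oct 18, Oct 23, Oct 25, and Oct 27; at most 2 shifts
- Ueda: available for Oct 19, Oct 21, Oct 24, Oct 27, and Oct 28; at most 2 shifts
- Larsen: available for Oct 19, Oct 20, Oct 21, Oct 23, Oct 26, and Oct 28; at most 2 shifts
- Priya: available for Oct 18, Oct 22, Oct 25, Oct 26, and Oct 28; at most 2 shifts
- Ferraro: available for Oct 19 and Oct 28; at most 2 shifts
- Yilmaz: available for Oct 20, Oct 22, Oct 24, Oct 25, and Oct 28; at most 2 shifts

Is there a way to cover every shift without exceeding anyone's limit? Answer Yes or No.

One valid schedule: Oct 18→Costa, Oct 19→Ueda+Larsen, Oct 20→Yilmaz, Oct 21→Costa, Oct 22→Priya, Oct 23→Reyes, Oct 24→Ueda, Oct 25→Priya, Oct 26→Larsen, Oct 27→Reyes, Oct 28→Ferraro.
Loads: Costa 2/2, Reyes 2/2, Ueda 2/2, Larsen 2/2, Priya 2/2, Ferraro 1/2, Yilmaz 1/2 — all within limits.

Yes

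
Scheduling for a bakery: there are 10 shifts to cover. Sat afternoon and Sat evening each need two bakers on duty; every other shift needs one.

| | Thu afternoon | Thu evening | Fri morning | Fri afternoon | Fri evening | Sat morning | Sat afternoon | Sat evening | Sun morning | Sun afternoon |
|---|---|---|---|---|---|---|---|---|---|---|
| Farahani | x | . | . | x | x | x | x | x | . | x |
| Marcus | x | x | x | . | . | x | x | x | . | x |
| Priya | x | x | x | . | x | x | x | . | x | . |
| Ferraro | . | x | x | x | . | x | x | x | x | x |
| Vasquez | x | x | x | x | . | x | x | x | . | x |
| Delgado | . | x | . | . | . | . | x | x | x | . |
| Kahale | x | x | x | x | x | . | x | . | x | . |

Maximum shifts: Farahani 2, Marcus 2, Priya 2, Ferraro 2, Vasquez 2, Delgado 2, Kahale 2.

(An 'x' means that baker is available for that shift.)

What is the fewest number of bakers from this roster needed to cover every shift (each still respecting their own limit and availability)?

6

12 slots to fill and no one can take more than 2, so at least ⌈12/2⌉ = 6 bakers are needed.
Farahani, Marcus, Priya, Ferraro, Vasquez, and Delgado alone can cover everything: Thu afternoon→Marcus, Thu evening→Priya, Fri morning→Marcus, Fri afternoon→Farahani, Fri evening→Farahani, Sat morning→Ferraro, Sat afternoon→Vasquez+Delgado, Sat evening→Vasquez+Delgado, Sun morning→Priya, Sun afternoon→Ferraro.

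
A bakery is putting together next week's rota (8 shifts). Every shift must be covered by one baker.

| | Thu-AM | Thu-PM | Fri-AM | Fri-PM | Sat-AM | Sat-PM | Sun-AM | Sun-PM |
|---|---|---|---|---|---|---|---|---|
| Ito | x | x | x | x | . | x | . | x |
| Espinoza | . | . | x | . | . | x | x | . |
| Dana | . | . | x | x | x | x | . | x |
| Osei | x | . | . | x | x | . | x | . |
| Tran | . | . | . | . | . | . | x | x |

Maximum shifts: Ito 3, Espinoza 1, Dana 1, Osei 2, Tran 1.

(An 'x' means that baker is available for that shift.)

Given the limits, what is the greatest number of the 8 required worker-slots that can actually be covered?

8

Total capacity across all bakers is 3+1+1+2+1 = 8, and 8 slots are needed, so at most 8 can be filled.
An assignment achieving 8: Thu-AM→Ito, Thu-PM→Ito, Fri-AM→Ito, Fri-PM→Osei, Sat-AM→Dana, Sat-PM→Espinoza, Sun-AM→Osei, Sun-PM→Tran.
Loads: Ito 3/3, Espinoza 1/1, Dana 1/1, Osei 2/2, Tran 1/1.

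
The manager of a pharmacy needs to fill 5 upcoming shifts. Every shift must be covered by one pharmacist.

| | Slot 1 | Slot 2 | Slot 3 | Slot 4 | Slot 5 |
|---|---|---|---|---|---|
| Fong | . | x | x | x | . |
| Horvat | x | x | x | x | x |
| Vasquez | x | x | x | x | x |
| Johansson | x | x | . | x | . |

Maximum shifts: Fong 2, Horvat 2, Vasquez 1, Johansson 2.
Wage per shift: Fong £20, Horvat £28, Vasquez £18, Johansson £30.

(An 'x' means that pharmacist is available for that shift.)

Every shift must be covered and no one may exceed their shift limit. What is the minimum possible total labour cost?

£114

Picking the cheapest available pharmacist for each shift independently would cost £90, but that ignores the shift limits.
An optimal schedule: Slot 1→Horvat, Slot 2→Fong, Slot 3→Fong, Slot 4→Vasquez, Slot 5→Horvat.
Total: 28 + 20 + 20 + 18 + 28 = £114.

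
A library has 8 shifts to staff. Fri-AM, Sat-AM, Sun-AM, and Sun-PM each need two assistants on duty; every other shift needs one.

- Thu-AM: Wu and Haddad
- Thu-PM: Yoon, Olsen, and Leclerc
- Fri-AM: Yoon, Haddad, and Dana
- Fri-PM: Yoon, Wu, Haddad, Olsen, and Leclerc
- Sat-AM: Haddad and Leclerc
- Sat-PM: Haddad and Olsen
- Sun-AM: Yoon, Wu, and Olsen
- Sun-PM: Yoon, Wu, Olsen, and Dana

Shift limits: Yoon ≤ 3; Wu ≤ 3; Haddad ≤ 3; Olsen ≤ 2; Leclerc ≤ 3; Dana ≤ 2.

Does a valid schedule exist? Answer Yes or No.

Yes

Sat-AM can only be covered by Haddad and Leclerc, so that assignment is forced.
One valid schedule: Thu-AM→Wu, Thu-PM→Yoon, Fri-AM→Yoon+Haddad, Fri-PM→Wu, Sat-AM→Haddad+Leclerc, Sat-PM→Haddad, Sun-AM→Yoon+Wu, Sun-PM→Olsen+Dana.
Loads: Yoon 3/3, Wu 3/3, Haddad 3/3, Olsen 1/2, Leclerc 1/3, Dana 1/2 — all within limits.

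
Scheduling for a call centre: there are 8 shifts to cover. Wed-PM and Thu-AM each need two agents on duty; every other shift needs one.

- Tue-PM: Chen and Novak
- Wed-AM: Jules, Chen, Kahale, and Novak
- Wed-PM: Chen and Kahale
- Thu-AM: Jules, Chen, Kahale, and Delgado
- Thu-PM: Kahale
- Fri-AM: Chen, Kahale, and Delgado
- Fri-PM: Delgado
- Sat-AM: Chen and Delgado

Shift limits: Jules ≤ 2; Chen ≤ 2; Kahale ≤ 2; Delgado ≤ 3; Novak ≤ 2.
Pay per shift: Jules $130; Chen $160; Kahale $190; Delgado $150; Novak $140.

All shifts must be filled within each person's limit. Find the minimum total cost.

Wed-PM can only be covered by Chen and Kahale, so that assignment is forced.
Thu-PM can only be covered by Kahale, so that assignment is forced.
Fri-PM can only be covered by Delgado, so that assignment is forced.
Picking the cheapest available agent for each shift independently would cost $1540, but that ignores the shift limits.
An optimal schedule: Tue-PM→Novak, Wed-AM→Jules, Wed-PM→Chen+Kahale, Thu-AM→Jules+Delgado, Thu-PM→Kahale, Fri-AM→Delgado, Fri-PM→Delgado, Sat-AM→Chen.
Total: 140 + 130 + 160 + 190 + 130 + 150 + 190 + 150 + 150 + 160 = $1550.

$1550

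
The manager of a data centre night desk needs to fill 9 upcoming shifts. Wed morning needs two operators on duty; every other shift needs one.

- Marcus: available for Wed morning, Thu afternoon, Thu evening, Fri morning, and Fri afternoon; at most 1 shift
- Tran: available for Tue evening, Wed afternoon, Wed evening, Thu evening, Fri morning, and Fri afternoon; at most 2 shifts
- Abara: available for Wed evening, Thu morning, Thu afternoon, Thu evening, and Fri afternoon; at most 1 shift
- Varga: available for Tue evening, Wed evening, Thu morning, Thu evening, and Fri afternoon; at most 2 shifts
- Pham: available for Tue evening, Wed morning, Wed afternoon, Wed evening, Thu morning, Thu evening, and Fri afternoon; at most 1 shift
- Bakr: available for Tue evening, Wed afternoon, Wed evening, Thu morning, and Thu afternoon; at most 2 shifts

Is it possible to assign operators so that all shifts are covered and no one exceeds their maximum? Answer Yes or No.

Total capacity is 1+2+1+2+1+2 = 9 but 10 worker-slots are needed — infeasible.

No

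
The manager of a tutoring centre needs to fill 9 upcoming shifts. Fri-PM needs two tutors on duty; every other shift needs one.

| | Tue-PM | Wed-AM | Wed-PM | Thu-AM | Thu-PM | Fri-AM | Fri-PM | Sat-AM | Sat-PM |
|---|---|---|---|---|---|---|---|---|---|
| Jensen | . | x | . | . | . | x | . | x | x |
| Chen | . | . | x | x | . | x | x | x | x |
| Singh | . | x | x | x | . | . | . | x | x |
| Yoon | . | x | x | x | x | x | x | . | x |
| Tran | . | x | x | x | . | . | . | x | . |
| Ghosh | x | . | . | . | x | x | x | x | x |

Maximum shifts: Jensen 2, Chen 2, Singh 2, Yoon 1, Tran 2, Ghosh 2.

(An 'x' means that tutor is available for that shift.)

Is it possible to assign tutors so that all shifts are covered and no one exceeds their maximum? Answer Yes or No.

Tue-PM can only be covered by Ghosh, so that assignment is forced.
One valid schedule: Tue-PM→Ghosh, Wed-AM→Jensen, Wed-PM→Chen, Thu-AM→Singh, Thu-PM→Yoon, Fri-AM→Jensen, Fri-PM→Chen+Ghosh, Sat-AM→Tran, Sat-PM→Singh.
Loads: Jensen 2/2, Chen 2/2, Singh 2/2, Yoon 1/1, Tran 1/2, Ghosh 2/2 — all within limits.

Yes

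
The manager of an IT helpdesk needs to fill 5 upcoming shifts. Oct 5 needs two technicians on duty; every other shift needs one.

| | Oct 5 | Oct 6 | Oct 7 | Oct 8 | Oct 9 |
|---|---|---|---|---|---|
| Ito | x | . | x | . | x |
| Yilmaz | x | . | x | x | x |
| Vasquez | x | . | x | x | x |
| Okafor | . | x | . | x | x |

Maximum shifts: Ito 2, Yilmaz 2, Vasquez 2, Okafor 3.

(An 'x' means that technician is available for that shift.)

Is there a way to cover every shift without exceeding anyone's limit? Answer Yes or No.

Yes

Oct 6 can only be covered by Okafor, so that assignment is forced.
One valid schedule: Oct 5→Ito+Yilmaz, Oct 6→Okafor, Oct 7→Ito, Oct 8→Yilmaz, Oct 9→Vasquez.
Loads: Ito 2/2, Yilmaz 2/2, Vasquez 1/2, Okafor 1/3 — all within limits.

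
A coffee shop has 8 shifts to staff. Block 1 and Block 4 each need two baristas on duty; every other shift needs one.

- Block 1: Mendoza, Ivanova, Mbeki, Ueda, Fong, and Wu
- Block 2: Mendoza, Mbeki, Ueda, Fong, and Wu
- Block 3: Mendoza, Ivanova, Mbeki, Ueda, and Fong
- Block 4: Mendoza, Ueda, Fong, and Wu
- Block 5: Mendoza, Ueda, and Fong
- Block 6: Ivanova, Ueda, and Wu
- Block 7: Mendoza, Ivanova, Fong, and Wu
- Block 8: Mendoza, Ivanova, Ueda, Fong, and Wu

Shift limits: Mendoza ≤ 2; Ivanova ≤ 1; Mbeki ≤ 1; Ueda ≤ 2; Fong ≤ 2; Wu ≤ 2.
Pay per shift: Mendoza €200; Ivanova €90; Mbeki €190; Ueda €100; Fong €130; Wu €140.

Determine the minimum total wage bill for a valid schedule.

€1420

Picking the cheapest available barista for each shift independently would cost €980, but that ignores the shift limits.
An optimal schedule: Block 1→Fong+Wu, Block 2→Mbeki, Block 3→Ueda, Block 4→Fong+Wu, Block 5→Mendoza, Block 6→Ivanova, Block 7→Mendoza, Block 8→Ueda.
Total: 130 + 140 + 190 + 100 + 130 + 140 + 200 + 90 + 200 + 100 = €1420.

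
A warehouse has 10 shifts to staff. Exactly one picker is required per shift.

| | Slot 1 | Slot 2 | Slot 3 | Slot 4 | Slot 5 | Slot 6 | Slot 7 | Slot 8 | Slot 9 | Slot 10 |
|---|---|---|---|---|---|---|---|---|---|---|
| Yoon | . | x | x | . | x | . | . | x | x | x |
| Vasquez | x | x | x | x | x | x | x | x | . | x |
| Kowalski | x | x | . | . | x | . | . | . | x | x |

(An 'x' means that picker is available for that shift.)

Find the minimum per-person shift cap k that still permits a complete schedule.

With 3 pickers and 10 worker-slots to fill, someone must work at least ⌈10/3⌉ = 4 shifts, so k ≥ 4.
k = 4 works: Slot 1→Vasquez, Slot 2→Yoon, Slot 3→Yoon, Slot 4→Vasquez, Slot 5→Kowalski, Slot 6→Vasquez, Slot 7→Vasquez, Slot 8→Yoon, Slot 9→Yoon, Slot 10→Kowalski.
Loads: Yoon 4, Vasquez 4, Kowalski 2 — all ≤ 4.

4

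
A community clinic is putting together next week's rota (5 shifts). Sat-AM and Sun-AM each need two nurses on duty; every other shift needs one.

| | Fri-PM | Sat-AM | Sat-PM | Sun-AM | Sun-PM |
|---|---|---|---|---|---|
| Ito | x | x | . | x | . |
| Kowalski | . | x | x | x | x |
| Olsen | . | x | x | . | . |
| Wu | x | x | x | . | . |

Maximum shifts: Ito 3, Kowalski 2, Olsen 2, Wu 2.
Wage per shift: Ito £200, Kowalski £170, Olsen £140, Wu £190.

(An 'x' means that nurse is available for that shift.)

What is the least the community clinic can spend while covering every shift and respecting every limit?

£1200

Sun-AM can only be covered by Ito and Kowalski, so that assignment is forced.
Sun-PM can only be covered by Kowalski, so that assignment is forced.
Picking the cheapest available nurse for each shift independently would cost £1180, but that ignores the shift limits.
An optimal schedule: Fri-PM→Wu, Sat-AM→Olsen+Wu, Sat-PM→Olsen, Sun-AM→Kowalski+Ito, Sun-PM→Kowalski.
Total: 190 + 140 + 190 + 140 + 170 + 200 + 170 = £1200.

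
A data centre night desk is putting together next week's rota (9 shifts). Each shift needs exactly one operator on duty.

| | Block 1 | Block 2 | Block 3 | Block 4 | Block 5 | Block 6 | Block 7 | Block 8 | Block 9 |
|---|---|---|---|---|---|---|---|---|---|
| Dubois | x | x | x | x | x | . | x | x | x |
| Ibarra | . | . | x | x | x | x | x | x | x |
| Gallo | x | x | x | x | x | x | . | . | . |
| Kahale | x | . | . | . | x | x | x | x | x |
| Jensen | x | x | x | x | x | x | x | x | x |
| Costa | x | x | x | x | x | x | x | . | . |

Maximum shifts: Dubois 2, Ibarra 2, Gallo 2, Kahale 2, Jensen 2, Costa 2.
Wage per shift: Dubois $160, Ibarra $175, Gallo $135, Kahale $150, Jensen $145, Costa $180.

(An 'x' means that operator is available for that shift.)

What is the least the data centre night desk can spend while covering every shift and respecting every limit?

Picking the cheapest available operator for each shift independently would cost $1245, but that ignores the shift limits.
An optimal schedule: Block 1→Gallo, Block 2→Gallo, Block 3→Dubois, Block 4→Dubois, Block 5→Ibarra, Block 6→Kahale, Block 7→Kahale, Block 8→Jensen, Block 9→Jensen.
Total: 135 + 135 + 160 + 160 + 175 + 150 + 150 + 145 + 145 = $1355.

$1355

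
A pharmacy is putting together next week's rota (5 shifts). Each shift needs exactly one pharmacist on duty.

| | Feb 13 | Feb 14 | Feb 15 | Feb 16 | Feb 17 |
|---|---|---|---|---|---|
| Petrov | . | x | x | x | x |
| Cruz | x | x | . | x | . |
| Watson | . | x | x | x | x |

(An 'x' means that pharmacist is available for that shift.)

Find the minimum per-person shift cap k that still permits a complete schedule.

With 3 pharmacists and 5 worker-slots to fill, someone must work at least ⌈5/3⌉ = 2 shifts, so k ≥ 2.
k = 2 works: Feb 13→Cruz, Feb 14→Cruz, Feb 15→Petrov, Feb 16→Watson, Feb 17→Petrov.
Loads: Petrov 2, Cruz 2, Watson 1 — all ≤ 2.

2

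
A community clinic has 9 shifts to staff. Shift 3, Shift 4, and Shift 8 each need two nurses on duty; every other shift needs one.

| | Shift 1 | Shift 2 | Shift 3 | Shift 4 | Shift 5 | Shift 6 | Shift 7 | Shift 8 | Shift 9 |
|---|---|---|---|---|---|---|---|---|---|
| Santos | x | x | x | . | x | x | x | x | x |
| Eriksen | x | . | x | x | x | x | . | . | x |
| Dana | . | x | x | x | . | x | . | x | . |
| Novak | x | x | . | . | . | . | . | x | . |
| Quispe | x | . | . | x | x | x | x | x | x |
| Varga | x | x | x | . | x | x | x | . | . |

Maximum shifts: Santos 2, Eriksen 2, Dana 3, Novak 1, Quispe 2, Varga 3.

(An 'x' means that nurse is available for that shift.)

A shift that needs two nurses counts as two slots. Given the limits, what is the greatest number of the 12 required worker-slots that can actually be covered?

12

Total capacity across all nurses is 2+2+3+1+2+3 = 13, and 12 slots are needed, so at most 12 can be filled.
An assignment achieving 12: Shift 1→Varga, Shift 2→Dana, Shift 3→Eriksen+Dana, Shift 4→Eriksen+Dana, Shift 5→Quispe, Shift 6→Varga, Shift 7→Santos, Shift 8→Novak+Quispe, Shift 9→Santos.
Loads: Santos 2/2, Eriksen 2/2, Dana 3/3, Novak 1/1, Quispe 2/2, Varga 2/3.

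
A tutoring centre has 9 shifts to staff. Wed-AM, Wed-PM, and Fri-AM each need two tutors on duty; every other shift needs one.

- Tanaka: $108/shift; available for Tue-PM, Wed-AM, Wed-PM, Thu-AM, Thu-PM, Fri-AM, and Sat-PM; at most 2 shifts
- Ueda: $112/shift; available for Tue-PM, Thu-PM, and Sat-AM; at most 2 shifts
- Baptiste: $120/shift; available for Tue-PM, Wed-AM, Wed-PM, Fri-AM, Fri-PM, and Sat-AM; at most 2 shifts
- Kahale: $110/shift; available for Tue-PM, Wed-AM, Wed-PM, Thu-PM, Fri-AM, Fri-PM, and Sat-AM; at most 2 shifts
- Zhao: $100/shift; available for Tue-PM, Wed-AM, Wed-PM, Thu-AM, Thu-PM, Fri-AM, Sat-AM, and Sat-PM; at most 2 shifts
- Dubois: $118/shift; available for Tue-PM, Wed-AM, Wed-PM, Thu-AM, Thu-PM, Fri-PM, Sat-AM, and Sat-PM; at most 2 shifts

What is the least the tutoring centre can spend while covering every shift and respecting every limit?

$1336

Picking the cheapest available tutor for each shift independently would cost $1234, but that ignores the shift limits.
An optimal schedule: Tue-PM→Baptiste, Wed-AM→Kahale+Dubois, Wed-PM→Zhao+Dubois, Thu-AM→Tanaka, Thu-PM→Ueda, Fri-AM→Kahale+Zhao, Fri-PM→Baptiste, Sat-AM→Ueda, Sat-PM→Tanaka.
Total: 120 + 110 + 118 + 100 + 118 + 108 + 112 + 110 + 100 + 120 + 112 + 108 = $1336.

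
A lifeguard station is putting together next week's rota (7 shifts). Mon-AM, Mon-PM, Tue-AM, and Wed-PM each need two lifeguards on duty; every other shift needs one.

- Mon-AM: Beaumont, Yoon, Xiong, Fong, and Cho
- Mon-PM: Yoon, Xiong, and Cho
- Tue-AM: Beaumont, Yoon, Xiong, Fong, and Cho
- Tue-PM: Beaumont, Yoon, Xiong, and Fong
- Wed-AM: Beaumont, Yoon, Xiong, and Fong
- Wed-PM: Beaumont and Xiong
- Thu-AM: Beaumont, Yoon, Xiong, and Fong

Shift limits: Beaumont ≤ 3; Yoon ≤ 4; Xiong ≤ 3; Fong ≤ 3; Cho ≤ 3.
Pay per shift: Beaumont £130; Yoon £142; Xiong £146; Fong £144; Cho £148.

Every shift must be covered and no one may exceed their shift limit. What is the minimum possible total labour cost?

Wed-PM can only be covered by Beaumont and Xiong, so that assignment is forced.
Picking the cheapest available lifeguard for each shift independently would cost £1498, but that ignores the shift limits.
An optimal schedule: Mon-AM→Yoon+Fong, Mon-PM→Yoon+Xiong, Tue-AM→Yoon+Fong, Tue-PM→Beaumont, Wed-AM→Beaumont, Wed-PM→Beaumont+Xiong, Thu-AM→Yoon.
Total: 142 + 144 + 142 + 146 + 142 + 144 + 130 + 130 + 130 + 146 + 142 = £1538.

£1538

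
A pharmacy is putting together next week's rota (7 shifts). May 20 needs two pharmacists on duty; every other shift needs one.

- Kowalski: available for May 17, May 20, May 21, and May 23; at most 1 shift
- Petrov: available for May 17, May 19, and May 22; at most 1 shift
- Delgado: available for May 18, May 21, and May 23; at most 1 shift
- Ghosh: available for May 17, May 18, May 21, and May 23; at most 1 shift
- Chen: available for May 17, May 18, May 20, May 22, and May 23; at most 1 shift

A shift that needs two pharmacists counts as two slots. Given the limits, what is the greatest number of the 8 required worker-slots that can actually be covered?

5

Total capacity across all pharmacists is 1+1+1+1+1 = 5, and 8 slots are needed, so at most 5 can be filled.
An assignment achieving 5: May 18→Delgado, May 19→Petrov, May 20→Kowalski+Chen, May 21→Ghosh.
Loads: Kowalski 1/1, Petrov 1/1, Delgado 1/1, Ghosh 1/1, Chen 1/1.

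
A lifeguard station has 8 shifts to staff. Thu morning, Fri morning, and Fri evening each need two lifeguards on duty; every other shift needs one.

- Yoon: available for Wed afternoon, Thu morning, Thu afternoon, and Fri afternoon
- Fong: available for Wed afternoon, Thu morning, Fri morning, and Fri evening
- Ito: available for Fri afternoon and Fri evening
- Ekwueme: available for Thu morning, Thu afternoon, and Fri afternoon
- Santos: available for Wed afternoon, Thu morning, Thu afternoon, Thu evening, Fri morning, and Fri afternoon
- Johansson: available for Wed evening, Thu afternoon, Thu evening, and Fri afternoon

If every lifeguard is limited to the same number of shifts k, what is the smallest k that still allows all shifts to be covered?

2

With 6 lifeguards and 11 worker-slots to fill, someone must work at least ⌈11/6⌉ = 2 shifts, so k ≥ 2.
k = 2 works: Wed afternoon→Yoon, Wed evening→Johansson, Thu morning→Yoon+Ekwueme, Thu afternoon→Ekwueme, Thu evening→Santos, Fri morning→Fong+Santos, Fri afternoon→Ito, Fri evening→Fong+Ito.
Loads: Yoon 2, Fong 2, Ito 2, Ekwueme 2, Santos 2, Johansson 1 — all ≤ 2.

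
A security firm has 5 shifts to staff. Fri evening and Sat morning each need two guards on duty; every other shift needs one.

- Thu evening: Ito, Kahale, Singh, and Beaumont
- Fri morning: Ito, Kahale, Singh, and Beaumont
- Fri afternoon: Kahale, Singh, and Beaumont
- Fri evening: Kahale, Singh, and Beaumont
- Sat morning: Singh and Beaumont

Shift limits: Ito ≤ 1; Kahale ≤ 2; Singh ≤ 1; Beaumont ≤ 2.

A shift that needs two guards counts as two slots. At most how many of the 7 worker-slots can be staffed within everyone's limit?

6

Total capacity across all guards is 1+2+1+2 = 6, and 7 slots are needed, so at most 6 can be filled.
An assignment achieving 6: Thu evening→Ito, Fri afternoon→Kahale, Fri evening→Kahale+Beaumont, Sat morning→Singh+Beaumont.
Loads: Ito 1/1, Kahale 2/2, Singh 1/1, Beaumont 2/2.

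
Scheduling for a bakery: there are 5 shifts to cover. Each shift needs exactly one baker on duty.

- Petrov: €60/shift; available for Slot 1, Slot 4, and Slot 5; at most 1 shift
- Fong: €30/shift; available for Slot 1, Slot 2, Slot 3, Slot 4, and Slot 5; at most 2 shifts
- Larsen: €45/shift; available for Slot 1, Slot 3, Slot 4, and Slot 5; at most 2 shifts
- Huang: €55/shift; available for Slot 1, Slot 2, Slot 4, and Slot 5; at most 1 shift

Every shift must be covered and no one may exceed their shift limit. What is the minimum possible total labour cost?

€205

Picking the cheapest available baker for each shift independently would cost €150, but that ignores the shift limits.
An optimal schedule: Slot 1→Larsen, Slot 2→Fong, Slot 3→Fong, Slot 4→Larsen, Slot 5→Huang.
Total: 45 + 30 + 30 + 45 + 55 = €205.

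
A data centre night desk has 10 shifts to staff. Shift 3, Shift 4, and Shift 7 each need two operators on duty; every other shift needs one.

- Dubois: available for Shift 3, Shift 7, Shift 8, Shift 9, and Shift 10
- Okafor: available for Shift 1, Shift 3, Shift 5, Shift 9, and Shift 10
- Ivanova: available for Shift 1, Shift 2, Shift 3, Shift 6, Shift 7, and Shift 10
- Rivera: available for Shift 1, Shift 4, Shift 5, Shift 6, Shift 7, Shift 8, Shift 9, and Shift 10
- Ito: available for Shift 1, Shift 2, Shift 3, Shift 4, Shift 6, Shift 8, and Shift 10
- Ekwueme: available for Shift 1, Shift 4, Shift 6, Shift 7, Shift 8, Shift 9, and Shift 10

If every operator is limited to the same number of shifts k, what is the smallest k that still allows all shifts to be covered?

3

With 6 operators and 13 worker-slots to fill, someone must work at least ⌈13/6⌉ = 3 shifts, so k ≥ 3.
k = 3 works: Shift 1→Okafor, Shift 2→Ivanova, Shift 3→Dubois+Okafor, Shift 4→Rivera+Ito, Shift 5→Okafor, Shift 6→Ivanova, Shift 7→Ivanova+Rivera, Shift 8→Dubois, Shift 9→Dubois, Shift 10→Rivera.
Loads: Dubois 3, Okafor 3, Ivanova 3, Rivera 3, Ito 1, Ekwueme 0 — all ≤ 3.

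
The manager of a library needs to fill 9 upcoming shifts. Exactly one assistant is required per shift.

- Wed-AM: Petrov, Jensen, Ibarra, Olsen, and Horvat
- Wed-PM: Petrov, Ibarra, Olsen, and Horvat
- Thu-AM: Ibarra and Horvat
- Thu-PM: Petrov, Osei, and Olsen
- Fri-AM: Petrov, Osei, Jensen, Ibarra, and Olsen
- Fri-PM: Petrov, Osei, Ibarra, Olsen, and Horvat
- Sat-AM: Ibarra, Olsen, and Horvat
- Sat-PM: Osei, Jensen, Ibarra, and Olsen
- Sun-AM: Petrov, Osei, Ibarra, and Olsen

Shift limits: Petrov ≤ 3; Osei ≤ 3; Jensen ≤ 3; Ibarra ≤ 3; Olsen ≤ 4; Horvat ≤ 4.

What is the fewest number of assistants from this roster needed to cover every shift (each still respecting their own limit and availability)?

3

9 slots to fill and no one can take more than 4, so at least ⌈9/4⌉ = 3 assistants are needed.
Petrov, Osei, and Ibarra alone can cover everything: Wed-AM→Petrov, Wed-PM→Petrov, Thu-AM→Ibarra, Thu-PM→Petrov, Fri-AM→Osei, Fri-PM→Osei, Sat-AM→Ibarra, Sat-PM→Osei, Sun-AM→Ibarra.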